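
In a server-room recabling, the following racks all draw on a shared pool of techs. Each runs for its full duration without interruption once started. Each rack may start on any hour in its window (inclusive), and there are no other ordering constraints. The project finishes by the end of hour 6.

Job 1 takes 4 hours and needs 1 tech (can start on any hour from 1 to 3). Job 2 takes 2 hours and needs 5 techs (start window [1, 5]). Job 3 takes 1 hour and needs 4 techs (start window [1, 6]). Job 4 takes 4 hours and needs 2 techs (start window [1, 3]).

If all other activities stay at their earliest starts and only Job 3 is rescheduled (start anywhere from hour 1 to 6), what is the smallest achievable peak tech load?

8

Job 3@1: h1:12  h2:8  h3:3  h4:3  h5:0  h6:0 → peak 12
Job 3@2: h1:8  h2:12  h3:3  h4:3  h5:0  h6:0 → peak 12
Job 3@3: h1:8  h2:8  h3:7  h4:3  h5:0  h6:0 → peak 8
Job 3@4: h1:8  h2:8  h3:3  h4:7  h5:0  h6:0 → peak 8
Job 3@5: h1:8  h2:8  h3:3  h4:3  h5:4  h6:0 → peak 8
Job 3@6: h1:8  h2:8  h3:3  h4:3  h5:0  h6:4 → peak 8
Best is Job 3@3, peak 8.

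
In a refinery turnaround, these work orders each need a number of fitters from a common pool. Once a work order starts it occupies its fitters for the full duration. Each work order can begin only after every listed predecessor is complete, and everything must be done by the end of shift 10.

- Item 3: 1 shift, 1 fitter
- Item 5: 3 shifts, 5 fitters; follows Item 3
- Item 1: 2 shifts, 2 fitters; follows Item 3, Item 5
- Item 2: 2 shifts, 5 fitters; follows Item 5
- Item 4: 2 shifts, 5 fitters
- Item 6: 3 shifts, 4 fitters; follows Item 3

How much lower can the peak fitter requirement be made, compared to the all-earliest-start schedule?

8

Early-start peak: s1:6  s2:14  s3:9  s4:9  s5:7  s6:7  s7:0  s8:0  s9:0  s10:0 ⇒ 14.
Leveled (Item 3@1, Item 5@3, Item 1@6, Item 2@9, Item 4@1, Item 6@6): s1:6  s2:5  s3:5  s4:5  s5:5  s6:6  s7:6  s8:4  s9:5  s10:5 ⇒ 6.
Reduction 14 − 6 = 8.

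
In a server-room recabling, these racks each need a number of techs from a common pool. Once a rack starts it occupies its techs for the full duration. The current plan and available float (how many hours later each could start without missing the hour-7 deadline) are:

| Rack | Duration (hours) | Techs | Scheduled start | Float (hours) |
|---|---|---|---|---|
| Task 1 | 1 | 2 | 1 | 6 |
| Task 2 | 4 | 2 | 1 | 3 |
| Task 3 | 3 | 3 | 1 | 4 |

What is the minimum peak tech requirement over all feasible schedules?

4

Early-start (Task 1@1, Task 2@1, Task 3@1) gives peak 7: h1:7  h2:5  h3:5  h4:2  h5:0  h6:0  h7:0.
Shift Task 3→5.
Schedule Task 1@1, Task 2@1, Task 3@5: h1:4  h2:2  h3:2  h4:2  h5:3  h6:3  h7:3 — peak 4.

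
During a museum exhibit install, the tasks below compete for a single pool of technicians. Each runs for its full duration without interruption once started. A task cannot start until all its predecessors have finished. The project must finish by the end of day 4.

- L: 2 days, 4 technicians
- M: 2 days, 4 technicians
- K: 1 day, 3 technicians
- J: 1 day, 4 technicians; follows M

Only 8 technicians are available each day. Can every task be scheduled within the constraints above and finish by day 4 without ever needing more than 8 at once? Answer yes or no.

yes

Schedule L@1, M@1, K@3, J@3: d1:8  d2:8  d3:7  d4:0 — peak 8 ≤ 8.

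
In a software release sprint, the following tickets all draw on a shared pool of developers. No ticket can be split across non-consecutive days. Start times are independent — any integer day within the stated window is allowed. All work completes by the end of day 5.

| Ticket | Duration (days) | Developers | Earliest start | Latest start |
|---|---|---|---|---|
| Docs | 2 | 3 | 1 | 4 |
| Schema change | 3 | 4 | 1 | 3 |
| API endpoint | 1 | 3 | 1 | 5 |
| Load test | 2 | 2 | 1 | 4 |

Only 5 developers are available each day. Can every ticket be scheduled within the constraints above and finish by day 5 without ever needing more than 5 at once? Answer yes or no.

The minimum achievable peak is 6; 5 < 6, so no feasible schedule stays within the cap.

no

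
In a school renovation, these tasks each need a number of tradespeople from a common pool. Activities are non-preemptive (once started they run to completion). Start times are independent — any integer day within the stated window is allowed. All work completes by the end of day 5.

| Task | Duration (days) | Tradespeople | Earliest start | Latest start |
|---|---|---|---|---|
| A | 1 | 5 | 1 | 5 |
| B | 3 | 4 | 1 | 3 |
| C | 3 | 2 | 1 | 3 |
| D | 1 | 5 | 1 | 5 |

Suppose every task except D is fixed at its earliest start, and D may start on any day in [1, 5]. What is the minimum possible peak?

11

D@1: d1:16  d2:6  d3:6  d4:0  d5:0 → peak 16
D@2: d1:11  d2:11  d3:6  d4:0  d5:0 → peak 11
D@3: d1:11  d2:6  d3:11  d4:0  d5:0 → peak 11
D@4: d1:11  d2:6  d3:6  d4:5  d5:0 → peak 11
D@5: d1:11  d2:6  d3:6  d4:0  d5:5 → peak 11
Best is D@2, peak 11.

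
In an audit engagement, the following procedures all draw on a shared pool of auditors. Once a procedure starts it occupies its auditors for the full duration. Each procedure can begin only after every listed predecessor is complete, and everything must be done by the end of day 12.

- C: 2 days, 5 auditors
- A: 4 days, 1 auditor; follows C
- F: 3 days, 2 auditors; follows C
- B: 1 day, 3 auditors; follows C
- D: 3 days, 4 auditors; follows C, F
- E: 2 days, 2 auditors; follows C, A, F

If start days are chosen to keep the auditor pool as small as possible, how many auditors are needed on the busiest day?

Early-start (C@1, A@3, F@3, B@3, D@6, E@7) gives peak 6: d1:5  d2:5  d3:6  d4:3  d5:3  d6:5  d7:6  d8:6  d9:0  d10:0  d11:0  d12:0.
Shift B→6, D→7, E→10.
Schedule C@1, A@3, F@3, B@6, D@7, E@10: d1:5  d2:5  d3:3  d4:3  d5:3  d6:4  d7:4  d8:4  d9:4  d10:2  d11:2  d12:0 — peak 5.

5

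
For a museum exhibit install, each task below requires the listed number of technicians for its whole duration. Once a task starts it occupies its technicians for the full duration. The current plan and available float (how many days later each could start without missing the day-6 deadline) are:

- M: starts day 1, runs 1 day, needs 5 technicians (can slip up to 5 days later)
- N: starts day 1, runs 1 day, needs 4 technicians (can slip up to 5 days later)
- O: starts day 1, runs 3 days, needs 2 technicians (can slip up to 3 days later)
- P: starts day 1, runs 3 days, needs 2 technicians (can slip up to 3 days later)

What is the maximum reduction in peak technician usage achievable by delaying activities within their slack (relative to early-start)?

8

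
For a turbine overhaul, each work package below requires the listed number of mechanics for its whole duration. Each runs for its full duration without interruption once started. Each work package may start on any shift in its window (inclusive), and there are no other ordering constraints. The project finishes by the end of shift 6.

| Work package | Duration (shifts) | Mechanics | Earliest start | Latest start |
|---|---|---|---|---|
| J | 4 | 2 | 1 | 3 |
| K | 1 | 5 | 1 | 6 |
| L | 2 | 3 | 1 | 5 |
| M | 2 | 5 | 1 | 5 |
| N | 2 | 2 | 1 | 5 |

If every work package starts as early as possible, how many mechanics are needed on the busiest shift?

Early-start schedule: J@1, K@1, L@1, M@1, N@1.
Load per shift: shift 1: 17, shift 2: 12, shift 3: 2, shift 4: 2, shift 5: 0, shift 6: 0.
Peak is 17.

17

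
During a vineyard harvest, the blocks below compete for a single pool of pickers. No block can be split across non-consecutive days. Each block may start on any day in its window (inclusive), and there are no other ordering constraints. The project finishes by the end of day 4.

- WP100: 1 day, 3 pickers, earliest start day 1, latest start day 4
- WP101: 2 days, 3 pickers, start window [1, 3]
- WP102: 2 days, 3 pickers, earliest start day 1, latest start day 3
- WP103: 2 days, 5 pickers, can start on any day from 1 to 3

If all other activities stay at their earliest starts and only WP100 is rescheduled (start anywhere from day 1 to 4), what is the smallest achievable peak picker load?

11

WP100@1: d1:14  d2:11  d3:0  d4:0 → peak 14
WP100@2: d1:11  d2:14  d3:0  d4:0 → peak 14
WP100@3: d1:11  d2:11  d3:3  d4:0 → peak 11
WP100@4: d1:11  d2:11  d3:0  d4:3 → peak 11
Best is WP100@3, peak 11.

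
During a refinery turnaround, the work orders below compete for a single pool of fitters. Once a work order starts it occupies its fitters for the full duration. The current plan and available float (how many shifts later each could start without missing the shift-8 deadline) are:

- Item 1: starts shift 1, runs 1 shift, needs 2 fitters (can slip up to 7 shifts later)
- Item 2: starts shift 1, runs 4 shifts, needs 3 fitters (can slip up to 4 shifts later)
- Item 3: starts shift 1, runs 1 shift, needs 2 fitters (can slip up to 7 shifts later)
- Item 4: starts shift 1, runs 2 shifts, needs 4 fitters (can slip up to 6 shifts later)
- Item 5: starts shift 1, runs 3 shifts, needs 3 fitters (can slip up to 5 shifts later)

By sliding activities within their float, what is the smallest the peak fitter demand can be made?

Early-start (Item 1@1, Item 2@1, Item 3@1, Item 4@1, Item 5@1) gives peak 14: s1:14  s2:10  s3:6  s4:3  s5:0  s6:0  s7:0  s8:0.
Shift Item 3→2, Item 4→6, Item 5→3.
Schedule Item 1@1, Item 2@1, Item 3@2, Item 4@6, Item 5@3: s1:5  s2:5  s3:6  s4:6  s5:3  s6:4  s7:4  s8:0 — peak 6.

6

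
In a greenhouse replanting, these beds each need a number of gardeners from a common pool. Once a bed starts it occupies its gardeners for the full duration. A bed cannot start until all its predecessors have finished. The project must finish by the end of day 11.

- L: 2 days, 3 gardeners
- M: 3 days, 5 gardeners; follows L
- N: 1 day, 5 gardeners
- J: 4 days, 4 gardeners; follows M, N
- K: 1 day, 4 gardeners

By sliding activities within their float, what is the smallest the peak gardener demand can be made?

Early-start (L@1, M@3, N@1, J@6, K@1) gives peak 12: d1:12  d2:3  d3:5  d4:5  d5:5  d6:4  d7:4  d8:4  d9:4  d10:0  d11:0.
Shift N→6, J→7, K→11.
Schedule L@1, M@3, N@6, J@7, K@11: d1:3  d2:3  d3:5  d4:5  d5:5  d6:5  d7:4  d8:4  d9:4  d10:4  d11:4 — peak 5.
Total gardener-days = 46 over 11 days ⇒ peak ≥ ⌈46/11⌉ = 5, so 5 is optimal.

5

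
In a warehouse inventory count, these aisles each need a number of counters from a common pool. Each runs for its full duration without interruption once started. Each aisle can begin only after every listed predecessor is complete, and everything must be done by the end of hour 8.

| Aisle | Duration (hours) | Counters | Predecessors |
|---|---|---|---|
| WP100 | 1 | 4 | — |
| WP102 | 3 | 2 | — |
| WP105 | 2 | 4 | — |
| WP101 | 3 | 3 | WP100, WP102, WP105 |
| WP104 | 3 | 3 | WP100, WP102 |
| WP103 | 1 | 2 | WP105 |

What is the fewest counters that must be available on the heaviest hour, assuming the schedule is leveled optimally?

6

Early-start (WP100@1, WP102@1, WP105@1, WP101@4, WP104@4, WP103@3) gives peak 10: h1:10  h2:6  h3:4  h4:6  h5:6  h6:6  h7:0  h8:0.
Shift WP105→2, WP103→7.
Schedule WP100@1, WP102@1, WP105@2, WP101@4, WP104@4, WP103@7: h1:6  h2:6  h3:6  h4:6  h5:6  h6:6  h7:2  h8:0 — peak 6.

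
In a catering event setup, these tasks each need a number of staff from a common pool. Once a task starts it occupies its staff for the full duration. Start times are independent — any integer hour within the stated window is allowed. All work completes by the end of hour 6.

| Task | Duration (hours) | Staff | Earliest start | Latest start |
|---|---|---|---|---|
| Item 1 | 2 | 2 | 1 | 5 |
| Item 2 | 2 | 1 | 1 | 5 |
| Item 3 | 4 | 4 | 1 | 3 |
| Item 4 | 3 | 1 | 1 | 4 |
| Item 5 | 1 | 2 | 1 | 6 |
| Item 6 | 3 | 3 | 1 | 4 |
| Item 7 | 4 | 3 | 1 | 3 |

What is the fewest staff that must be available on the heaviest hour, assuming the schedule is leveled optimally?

Early-start (Item 1@1, Item 2@1, Item 3@1, Item 4@1, Item 5@1, Item 6@1, Item 7@1) gives peak 16: h1:16  h2:14  h3:11  h4:7  h5:0  h6:0.
Shift Item 6→4, Item 7→3.
Schedule Item 1@1, Item 2@1, Item 3@1, Item 4@1, Item 5@1, Item 6@4, Item 7@3: h1:10  h2:8  h3:8  h4:10  h5:6  h6:6 — peak 10.

10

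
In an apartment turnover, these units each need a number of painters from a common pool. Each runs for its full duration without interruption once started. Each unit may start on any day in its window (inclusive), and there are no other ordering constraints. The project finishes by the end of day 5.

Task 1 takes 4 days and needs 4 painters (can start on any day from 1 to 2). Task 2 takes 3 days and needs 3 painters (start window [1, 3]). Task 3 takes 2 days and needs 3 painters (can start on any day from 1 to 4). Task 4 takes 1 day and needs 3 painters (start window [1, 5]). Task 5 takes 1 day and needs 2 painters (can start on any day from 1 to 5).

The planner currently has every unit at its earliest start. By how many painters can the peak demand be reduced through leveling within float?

7

Early-start peak: d1:15  d2:10  d3:7  d4:4  d5:0 ⇒ 15.
Leveled (Task 1@1, Task 2@1, Task 3@4, Task 4@5, Task 5@5): d1:7  d2:7  d3:7  d4:7  d5:8 ⇒ 8.
Reduction 15 − 8 = 7.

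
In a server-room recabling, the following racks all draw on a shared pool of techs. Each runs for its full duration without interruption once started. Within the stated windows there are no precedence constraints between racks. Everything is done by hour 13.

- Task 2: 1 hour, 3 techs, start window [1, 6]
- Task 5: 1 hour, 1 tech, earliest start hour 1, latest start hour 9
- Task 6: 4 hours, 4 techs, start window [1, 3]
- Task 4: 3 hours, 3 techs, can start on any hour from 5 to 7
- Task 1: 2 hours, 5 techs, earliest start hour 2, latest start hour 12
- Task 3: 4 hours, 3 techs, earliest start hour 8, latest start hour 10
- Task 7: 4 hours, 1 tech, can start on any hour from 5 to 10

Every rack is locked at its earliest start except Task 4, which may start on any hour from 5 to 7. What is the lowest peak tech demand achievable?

Task 4@5: h1:8  h2:9  h3:9  h4:4  h5:4  h6:4  h7:4  h8:4  h9:3  h10:3  h11:3  h12:0  h13:0 → peak 9
Task 4@6: h1:8  h2:9  h3:9  h4:4  h5:1  h6:4  h7:4  h8:7  h9:3  h10:3  h11:3  h12:0  h13:0 → peak 9
Task 4@7: h1:8  h2:9  h3:9  h4:4  h5:1  h6:1  h7:4  h8:7  h9:6  h10:3  h11:3  h12:0  h13:0 → peak 9
Best is Task 4@5, peak 9.

9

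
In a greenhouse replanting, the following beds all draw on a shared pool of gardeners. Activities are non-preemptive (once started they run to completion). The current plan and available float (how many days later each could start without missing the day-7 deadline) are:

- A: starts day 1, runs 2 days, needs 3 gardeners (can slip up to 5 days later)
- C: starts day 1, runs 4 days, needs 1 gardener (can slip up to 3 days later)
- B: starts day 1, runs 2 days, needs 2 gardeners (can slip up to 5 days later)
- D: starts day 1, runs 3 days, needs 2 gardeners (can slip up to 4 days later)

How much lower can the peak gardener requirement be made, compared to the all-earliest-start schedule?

Early-start peak: d1:8  d2:8  d3:3  d4:1  d5:0  d6:0  d7:0 ⇒ 8.
Leveled (A@1, C@3, B@3, D@5): d1:3  d2:3  d3:3  d4:3  d5:3  d6:3  d7:2 ⇒ 3.
Reduction 8 − 3 = 5.

5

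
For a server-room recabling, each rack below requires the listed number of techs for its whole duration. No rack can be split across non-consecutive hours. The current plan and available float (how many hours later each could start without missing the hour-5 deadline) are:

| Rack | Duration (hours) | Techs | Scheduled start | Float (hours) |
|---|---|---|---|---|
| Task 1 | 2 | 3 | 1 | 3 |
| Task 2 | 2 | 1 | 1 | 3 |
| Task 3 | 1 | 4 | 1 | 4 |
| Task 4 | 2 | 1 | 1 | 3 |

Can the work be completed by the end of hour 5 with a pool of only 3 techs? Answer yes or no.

The minimum achievable peak is 4; 3 < 4, so no feasible schedule stays within the cap.

no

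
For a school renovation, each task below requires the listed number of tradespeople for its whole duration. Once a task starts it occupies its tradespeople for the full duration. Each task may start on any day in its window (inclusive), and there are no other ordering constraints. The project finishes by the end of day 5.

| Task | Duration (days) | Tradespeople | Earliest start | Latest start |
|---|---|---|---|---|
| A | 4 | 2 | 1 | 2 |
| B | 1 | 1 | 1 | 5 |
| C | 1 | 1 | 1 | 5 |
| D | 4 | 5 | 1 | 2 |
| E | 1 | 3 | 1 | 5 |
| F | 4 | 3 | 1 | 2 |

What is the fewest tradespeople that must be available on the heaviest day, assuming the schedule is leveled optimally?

Early-start (A@1, B@1, C@1, D@1, E@1, F@1) gives peak 15: d1:15  d2:10  d3:10  d4:10  d5:0.
Shift E→5, F→2.
Schedule A@1, B@1, C@1, D@1, E@5, F@2: d1:9  d2:10  d3:10  d4:10  d5:6 — peak 10.

10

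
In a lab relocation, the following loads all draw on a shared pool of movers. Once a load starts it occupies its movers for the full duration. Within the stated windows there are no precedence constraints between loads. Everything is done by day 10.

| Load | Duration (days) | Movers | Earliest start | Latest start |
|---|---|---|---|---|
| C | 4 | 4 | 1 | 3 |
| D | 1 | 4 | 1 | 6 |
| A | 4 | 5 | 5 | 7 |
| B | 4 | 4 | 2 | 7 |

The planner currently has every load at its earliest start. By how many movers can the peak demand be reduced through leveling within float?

Early-start peak: d1:8  d2:8  d3:8  d4:8  d5:9  d6:5  d7:5  d8:5  d9:0  d10:0 ⇒ 9.
Leveled (C@1, D@1, A@6, B@2): d1:8  d2:8  d3:8  d4:8  d5:4  d6:5  d7:5  d8:5  d9:5  d10:0 ⇒ 8.
Reduction 9 − 8 = 1.

1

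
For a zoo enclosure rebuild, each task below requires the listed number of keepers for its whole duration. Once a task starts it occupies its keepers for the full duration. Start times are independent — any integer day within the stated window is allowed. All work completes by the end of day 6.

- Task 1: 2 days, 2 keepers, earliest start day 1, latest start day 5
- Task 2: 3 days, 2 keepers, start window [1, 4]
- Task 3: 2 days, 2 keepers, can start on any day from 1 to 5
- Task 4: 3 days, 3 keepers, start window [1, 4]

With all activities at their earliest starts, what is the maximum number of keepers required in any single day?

9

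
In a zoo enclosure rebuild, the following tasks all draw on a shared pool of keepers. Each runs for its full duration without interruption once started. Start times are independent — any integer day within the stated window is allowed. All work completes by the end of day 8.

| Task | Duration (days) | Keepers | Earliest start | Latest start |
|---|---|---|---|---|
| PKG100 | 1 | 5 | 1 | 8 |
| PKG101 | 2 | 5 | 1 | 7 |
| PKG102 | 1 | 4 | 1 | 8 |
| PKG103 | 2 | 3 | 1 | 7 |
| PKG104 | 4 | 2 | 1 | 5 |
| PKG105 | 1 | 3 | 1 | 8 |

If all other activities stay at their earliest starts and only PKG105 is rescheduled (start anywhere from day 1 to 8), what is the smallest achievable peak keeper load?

19

PKG105@1: d1:22  d2:10  d3:2  d4:2  d5:0  d6:0  d7:0  d8:0 → peak 22
PKG105@2: d1:19  d2:13  d3:2  d4:2  d5:0  d6:0  d7:0  d8:0 → peak 19
PKG105@3: d1:19  d2:10  d3:5  d4:2  d5:0  d6:0  d7:0  d8:0 → peak 19
PKG105@4: d1:19  d2:10  d3:2  d4:5  d5:0  d6:0  d7:0  d8:0 → peak 19
PKG105@5: d1:19  d2:10  d3:2  d4:2  d5:3  d6:0  d7:0  d8:0 → peak 19
PKG105@6: d1:19  d2:10  d3:2  d4:2  d5:0  d6:3  d7:0  d8:0 → peak 19
PKG105@7: d1:19  d2:10  d3:2  d4:2  d5:0  d6:0  d7:3  d8:0 → peak 19
PKG105@8: d1:19  d2:10  d3:2  d4:2  d5:0  d6:0  d7:0  d8:3 → peak 19
Best is PKG105@2, peak 19.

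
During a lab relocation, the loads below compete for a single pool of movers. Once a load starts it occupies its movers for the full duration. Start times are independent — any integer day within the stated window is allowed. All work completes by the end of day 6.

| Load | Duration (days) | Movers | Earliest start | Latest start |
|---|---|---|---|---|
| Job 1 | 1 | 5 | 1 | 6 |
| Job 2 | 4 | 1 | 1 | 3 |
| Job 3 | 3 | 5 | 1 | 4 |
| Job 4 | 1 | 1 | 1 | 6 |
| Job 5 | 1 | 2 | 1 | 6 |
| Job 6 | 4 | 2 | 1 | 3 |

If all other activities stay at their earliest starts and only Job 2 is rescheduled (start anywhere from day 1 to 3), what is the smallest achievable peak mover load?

15

Job 2@1: d1:16  d2:8  d3:8  d4:3  d5:0  d6:0 → peak 16
Job 2@2: d1:15  d2:8  d3:8  d4:3  d5:1  d6:0 → peak 15
Job 2@3: d1:15  d2:7  d3:8  d4:3  d5:1  d6:1 → peak 15
Best is Job 2@2, peak 15.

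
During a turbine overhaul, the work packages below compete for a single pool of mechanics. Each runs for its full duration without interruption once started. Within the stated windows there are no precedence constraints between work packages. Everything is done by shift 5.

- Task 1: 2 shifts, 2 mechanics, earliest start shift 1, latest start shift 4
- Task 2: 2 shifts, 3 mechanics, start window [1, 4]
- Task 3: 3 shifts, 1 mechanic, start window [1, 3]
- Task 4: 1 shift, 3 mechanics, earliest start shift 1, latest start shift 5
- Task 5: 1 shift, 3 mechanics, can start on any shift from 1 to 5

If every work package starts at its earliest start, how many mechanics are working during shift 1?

At early start, shift 1 has: Task 1, Task 2, Task 3, Task 4, Task 5.
Demand: 2 + 3 + 1 + 3 + 3 = 12.

12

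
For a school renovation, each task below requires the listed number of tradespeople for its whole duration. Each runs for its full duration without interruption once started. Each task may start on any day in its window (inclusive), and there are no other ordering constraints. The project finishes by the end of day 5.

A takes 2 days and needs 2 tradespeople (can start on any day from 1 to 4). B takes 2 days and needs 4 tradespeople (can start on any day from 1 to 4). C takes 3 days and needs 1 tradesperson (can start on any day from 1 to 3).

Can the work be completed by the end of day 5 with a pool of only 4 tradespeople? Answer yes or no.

Schedule A@1, B@4, C@1: d1:3  d2:3  d3:1  d4:4  d5:4 — peak 4 ≤ 4.

yes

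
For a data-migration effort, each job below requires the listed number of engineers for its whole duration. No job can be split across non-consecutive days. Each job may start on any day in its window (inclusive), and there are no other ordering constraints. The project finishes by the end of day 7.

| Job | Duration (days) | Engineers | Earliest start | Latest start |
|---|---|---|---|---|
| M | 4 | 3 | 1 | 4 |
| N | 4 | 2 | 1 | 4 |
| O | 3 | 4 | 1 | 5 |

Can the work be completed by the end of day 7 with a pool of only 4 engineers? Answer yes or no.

no

Total engineer-days = 32; over 7 days the average is 32/7 > 4, so some day must exceed 4.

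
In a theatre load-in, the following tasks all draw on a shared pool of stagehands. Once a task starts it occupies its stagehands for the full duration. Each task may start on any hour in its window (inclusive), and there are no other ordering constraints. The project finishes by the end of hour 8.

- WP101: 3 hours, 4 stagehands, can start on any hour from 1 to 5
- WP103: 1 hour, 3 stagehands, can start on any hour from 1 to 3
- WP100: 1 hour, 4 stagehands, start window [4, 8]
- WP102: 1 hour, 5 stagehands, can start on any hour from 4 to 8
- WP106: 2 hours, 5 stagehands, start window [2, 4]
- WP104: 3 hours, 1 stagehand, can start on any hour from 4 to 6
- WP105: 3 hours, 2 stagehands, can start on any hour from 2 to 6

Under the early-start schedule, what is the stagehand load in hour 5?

At early start, hour 5 has: WP104.
Demand: 1 = 1.

1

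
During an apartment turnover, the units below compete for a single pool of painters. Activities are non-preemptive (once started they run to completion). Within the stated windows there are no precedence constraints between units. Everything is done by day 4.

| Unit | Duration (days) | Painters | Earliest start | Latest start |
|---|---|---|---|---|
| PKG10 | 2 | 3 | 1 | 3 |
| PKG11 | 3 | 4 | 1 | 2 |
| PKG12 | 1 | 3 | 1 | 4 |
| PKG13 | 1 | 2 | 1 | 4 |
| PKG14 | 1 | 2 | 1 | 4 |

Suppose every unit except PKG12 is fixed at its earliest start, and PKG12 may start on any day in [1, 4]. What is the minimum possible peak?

11

PKG12@1: d1:14  d2:7  d3:4  d4:0 → peak 14
PKG12@2: d1:11  d2:10  d3:4  d4:0 → peak 11
PKG12@3: d1:11  d2:7  d3:7  d4:0 → peak 11
PKG12@4: d1:11  d2:7  d3:4  d4:3 → peak 11
Best is PKG12@2, peak 11.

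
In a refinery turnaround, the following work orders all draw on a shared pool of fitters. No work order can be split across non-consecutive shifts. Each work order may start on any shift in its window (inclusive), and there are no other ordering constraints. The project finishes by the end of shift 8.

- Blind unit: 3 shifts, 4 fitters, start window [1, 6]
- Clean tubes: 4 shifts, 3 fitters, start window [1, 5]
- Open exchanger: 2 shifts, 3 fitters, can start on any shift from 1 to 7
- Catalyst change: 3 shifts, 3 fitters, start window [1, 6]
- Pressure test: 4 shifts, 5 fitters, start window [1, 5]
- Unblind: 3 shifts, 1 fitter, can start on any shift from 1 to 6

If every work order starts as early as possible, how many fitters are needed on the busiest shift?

19

Early-start schedule: Blind unit@1, Clean tubes@1, Open exchanger@1, Catalyst change@1, Pressure test@1, Unblind@1.
Load per shift: shift 1: 19, shift 2: 19, shift 3: 16, shift 4: 8, shift 5: 0, shift 6: 0, shift 7: 0, shift 8: 0.
Peak is 19.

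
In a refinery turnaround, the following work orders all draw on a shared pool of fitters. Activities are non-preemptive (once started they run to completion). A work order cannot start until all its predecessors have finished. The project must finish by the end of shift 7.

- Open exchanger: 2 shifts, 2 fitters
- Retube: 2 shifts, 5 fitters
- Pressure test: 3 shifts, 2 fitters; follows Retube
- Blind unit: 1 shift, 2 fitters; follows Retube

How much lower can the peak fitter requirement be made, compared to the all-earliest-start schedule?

Early-start peak: s1:7  s2:7  s3:4  s4:2  s5:2  s6:0  s7:0 ⇒ 7.
Leveled (Open exchanger@1, Retube@3, Pressure test@5, Blind unit@5): s1:2  s2:2  s3:5  s4:5  s5:4  s6:2  s7:2 ⇒ 5.
Reduction 7 − 5 = 2.

2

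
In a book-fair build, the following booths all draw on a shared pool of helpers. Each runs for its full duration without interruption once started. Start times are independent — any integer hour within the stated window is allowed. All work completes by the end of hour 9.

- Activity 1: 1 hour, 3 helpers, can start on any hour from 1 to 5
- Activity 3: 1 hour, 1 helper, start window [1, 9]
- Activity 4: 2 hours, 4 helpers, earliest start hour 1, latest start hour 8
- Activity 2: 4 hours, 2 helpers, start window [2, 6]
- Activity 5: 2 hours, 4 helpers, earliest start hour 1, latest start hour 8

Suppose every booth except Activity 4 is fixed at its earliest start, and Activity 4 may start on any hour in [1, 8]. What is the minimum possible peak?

8

Activity 4@1: h1:12  h2:10  h3:2  h4:2  h5:2  h6:0  h7:0  h8:0  h9:0 → peak 12
Activity 4@2: h1:8  h2:10  h3:6  h4:2  h5:2  h6:0  h7:0  h8:0  h9:0 → peak 10
Activity 4@3: h1:8  h2:6  h3:6  h4:6  h5:2  h6:0  h7:0  h8:0  h9:0 → peak 8
Activity 4@4: h1:8  h2:6  h3:2  h4:6  h5:6  h6:0  h7:0  h8:0  h9:0 → peak 8
Activity 4@5: h1:8  h2:6  h3:2  h4:2  h5:6  h6:4  h7:0  h8:0  h9:0 → peak 8
Activity 4@6: h1:8  h2:6  h3:2  h4:2  h5:2  h6:4  h7:4  h8:0  h9:0 → peak 8
Activity 4@7: h1:8  h2:6  h3:2  h4:2  h5:2  h6:0  h7:4  h8:4  h9:0 → peak 8
Activity 4@8: h1:8  h2:6  h3:2  h4:2  h5:2  h6:0  h7:0  h8:4  h9:4 → peak 8
Best is Activity 4@3, peak 8.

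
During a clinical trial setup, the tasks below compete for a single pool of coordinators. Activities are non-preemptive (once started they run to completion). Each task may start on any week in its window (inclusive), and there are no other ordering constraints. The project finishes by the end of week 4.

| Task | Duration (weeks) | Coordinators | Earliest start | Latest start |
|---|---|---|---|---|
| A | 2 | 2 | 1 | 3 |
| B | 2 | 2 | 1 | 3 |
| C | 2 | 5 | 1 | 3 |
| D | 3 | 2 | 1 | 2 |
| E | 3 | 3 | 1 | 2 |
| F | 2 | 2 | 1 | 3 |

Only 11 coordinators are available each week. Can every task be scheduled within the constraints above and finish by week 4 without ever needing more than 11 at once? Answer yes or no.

yes

Schedule A@1, B@1, C@3, D@1, E@1, F@1: w1:11  w2:11  w3:10  w4:5 — peak 11 ≤ 11.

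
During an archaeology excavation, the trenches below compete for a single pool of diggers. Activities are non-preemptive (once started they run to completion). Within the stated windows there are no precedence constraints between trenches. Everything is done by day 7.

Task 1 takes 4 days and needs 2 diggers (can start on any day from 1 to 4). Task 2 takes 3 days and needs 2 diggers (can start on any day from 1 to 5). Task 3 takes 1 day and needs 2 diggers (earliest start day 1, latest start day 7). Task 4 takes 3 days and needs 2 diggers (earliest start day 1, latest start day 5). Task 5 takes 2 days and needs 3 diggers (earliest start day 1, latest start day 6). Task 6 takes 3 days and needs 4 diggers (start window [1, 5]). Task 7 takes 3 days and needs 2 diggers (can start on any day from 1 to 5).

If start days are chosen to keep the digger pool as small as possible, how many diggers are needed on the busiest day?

8

Early-start (Task 1@1, Task 2@1, Task 3@1, Task 4@1, Task 5@1, Task 6@1, Task 7@1) gives peak 17: d1:17  d2:15  d3:12  d4:2  d5:0  d6:0  d7:0.
Shift Task 5→4, Task 6→5, Task 7→2.
Schedule Task 1@1, Task 2@1, Task 3@1, Task 4@1, Task 5@4, Task 6@5, Task 7@2: d1:8  d2:8  d3:8  d4:7  d5:7  d6:4  d7:4 — peak 8.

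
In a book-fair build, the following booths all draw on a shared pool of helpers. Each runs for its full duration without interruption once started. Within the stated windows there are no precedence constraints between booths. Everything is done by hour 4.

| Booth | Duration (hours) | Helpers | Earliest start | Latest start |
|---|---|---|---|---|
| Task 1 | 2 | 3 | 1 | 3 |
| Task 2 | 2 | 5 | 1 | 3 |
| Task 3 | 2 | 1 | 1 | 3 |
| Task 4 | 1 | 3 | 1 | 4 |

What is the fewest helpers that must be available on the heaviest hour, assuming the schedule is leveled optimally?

6

Early-start (Task 1@1, Task 2@1, Task 3@1, Task 4@1) gives peak 12: h1:12  h2:9  h3:0  h4:0.
Shift Task 2→3, Task 3→2.
Schedule Task 1@1, Task 2@3, Task 3@2, Task 4@1: h1:6  h2:4  h3:6  h4:5 — peak 6.
Total helper-hours = 21 over 4 hours ⇒ peak ≥ ⌈21/4⌉ = 6, so 6 is optimal.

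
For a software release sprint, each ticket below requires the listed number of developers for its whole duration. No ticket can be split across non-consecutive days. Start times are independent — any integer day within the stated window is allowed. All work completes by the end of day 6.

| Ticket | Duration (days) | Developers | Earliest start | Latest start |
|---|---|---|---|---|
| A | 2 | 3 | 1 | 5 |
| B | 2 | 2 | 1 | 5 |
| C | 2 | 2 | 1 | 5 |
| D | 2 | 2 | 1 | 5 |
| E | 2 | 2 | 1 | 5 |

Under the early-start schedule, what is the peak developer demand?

11

Early-start schedule: A@1, B@1, C@1, D@1, E@1.
Load per day: day 1: 11, day 2: 11, day 3: 0, day 4: 0, day 5: 0, day 6: 0.
Peak is 11.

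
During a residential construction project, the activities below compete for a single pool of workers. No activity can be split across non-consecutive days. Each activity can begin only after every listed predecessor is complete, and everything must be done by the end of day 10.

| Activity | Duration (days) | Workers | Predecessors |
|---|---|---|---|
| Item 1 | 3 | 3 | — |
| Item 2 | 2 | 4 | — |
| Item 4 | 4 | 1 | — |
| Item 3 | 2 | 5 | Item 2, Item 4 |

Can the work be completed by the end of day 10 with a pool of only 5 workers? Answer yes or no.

Schedule Item 1@1, Item 2@4, Item 4@1, Item 3@6: d1:4  d2:4  d3:4  d4:5  d5:4  d6:5  d7:5  d8:0  d9:0  d10:0 — peak 5 ≤ 5.

yes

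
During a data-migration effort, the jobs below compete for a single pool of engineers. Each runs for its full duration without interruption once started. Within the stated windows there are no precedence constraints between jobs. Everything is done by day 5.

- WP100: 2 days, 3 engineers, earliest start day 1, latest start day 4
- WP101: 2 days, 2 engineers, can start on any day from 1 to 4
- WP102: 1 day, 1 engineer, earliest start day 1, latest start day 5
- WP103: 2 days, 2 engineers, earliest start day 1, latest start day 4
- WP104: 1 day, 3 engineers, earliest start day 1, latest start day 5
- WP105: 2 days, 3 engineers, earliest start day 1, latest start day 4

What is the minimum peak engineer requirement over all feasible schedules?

5

Early-start (WP100@1, WP101@1, WP102@1, WP103@1, WP104@1, WP105@1) gives peak 14: d1:14  d2:10  d3:0  d4:0  d5:0.
Shift WP102→3, WP103→4, WP104→3, WP105→4.
Schedule WP100@1, WP101@1, WP102@3, WP103@4, WP104@3, WP105@4: d1:5  d2:5  d3:4  d4:5  d5:5 — peak 5.
Total engineer-days = 24 over 5 days ⇒ peak ≥ ⌈24/5⌉ = 5, so 5 is optimal.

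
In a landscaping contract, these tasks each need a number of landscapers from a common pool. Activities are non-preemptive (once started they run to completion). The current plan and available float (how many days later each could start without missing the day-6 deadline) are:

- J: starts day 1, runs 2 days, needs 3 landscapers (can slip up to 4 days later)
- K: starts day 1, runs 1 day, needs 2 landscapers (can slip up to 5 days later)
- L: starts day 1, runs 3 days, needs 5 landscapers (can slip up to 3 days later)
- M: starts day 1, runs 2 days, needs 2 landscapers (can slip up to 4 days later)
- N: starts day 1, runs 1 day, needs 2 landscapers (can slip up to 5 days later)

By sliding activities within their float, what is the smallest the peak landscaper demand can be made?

5

Early-start (J@1, K@1, L@1, M@1, N@1) gives peak 14: d1:14  d2:10  d3:5  d4:0  d5:0  d6:0.
Shift L→4, M→2, N→3.
Schedule J@1, K@1, L@4, M@2, N@3: d1:5  d2:5  d3:4  d4:5  d5:5  d6:5 — peak 5.
Total landscaper-days = 29 over 6 days ⇒ peak ≥ ⌈29/6⌉ = 5, so 5 is optimal.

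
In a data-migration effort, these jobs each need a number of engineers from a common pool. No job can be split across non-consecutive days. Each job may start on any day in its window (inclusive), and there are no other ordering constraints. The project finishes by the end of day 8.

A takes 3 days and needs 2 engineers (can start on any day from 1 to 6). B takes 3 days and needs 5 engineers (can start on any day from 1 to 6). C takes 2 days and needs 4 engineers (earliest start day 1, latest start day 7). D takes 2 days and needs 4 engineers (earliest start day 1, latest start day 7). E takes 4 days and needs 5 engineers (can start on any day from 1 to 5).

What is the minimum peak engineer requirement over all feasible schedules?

9

Early-start (A@1, B@1, C@1, D@1, E@1) gives peak 20: d1:20  d2:20  d3:12  d4:5  d5:0  d6:0  d7:0  d8:0.
Shift C→4, D→6, E→4.
Schedule A@1, B@1, C@4, D@6, E@4: d1:7  d2:7  d3:7  d4:9  d5:9  d6:9  d7:9  d8:0 — peak 9.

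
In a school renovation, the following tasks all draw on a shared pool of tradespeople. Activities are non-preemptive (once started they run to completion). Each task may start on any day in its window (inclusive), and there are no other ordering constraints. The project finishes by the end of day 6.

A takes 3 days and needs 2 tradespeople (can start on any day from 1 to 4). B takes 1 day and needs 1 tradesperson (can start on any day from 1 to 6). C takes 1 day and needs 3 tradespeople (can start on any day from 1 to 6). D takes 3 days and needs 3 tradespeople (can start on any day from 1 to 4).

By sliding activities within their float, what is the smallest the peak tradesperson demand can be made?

Early-start (A@1, B@1, C@1, D@1) gives peak 9: d1:9  d2:5  d3:5  d4:0  d5:0  d6:0.
Shift C→2, D→3.
Schedule A@1, B@1, C@2, D@3: d1:3  d2:5  d3:5  d4:3  d5:3  d6:0 — peak 5.

5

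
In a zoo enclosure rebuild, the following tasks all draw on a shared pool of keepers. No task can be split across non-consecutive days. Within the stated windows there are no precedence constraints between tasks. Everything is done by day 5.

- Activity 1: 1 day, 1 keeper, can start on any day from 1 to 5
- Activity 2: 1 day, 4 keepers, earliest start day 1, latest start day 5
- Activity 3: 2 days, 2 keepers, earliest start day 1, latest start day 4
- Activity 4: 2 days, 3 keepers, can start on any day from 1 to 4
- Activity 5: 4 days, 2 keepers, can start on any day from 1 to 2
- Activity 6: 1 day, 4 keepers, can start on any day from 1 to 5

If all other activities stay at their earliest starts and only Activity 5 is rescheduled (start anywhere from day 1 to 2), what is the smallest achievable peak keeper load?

Activity 5@1: d1:16  d2:7  d3:2  d4:2  d5:0 → peak 16
Activity 5@2: d1:14  d2:7  d3:2  d4:2  d5:2 → peak 14
Best is Activity 5@2, peak 14.

14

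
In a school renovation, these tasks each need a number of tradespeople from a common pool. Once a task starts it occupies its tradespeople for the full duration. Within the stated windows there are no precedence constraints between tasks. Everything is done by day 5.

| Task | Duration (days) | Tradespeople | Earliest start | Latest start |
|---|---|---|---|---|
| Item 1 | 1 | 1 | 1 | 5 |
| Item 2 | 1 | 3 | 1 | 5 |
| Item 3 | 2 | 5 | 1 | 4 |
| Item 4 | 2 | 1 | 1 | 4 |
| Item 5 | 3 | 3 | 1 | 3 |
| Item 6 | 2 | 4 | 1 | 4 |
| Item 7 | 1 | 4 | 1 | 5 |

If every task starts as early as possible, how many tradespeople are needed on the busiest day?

Early-start schedule: Item 1@1, Item 2@1, Item 3@1, Item 4@1, Item 5@1, Item 6@1, Item 7@1.
Load per day: day 1: 21, day 2: 13, day 3: 3, day 4: 0, day 5: 0.
Peak is 21.

21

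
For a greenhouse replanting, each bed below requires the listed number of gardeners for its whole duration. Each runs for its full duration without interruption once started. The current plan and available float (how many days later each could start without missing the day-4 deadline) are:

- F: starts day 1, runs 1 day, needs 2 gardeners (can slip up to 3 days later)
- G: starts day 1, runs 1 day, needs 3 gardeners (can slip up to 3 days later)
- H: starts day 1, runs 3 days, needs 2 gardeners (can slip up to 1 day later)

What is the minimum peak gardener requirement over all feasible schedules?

Early-start (F@1, G@1, H@1) gives peak 7: d1:7  d2:2  d3:2  d4:0.
Shift G→4.
Schedule F@1, G@4, H@1: d1:4  d2:2  d3:2  d4:3 — peak 4.

4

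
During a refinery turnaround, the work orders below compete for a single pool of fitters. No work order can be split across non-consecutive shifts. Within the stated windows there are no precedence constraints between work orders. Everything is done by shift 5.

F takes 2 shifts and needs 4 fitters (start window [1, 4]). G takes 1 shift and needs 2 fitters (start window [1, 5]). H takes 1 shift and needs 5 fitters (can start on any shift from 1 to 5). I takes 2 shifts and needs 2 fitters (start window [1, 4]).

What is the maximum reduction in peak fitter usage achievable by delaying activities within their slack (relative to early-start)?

Early-start peak: s1:13  s2:6  s3:0  s4:0  s5:0 ⇒ 13.
Leveled (F@1, G@3, H@5, I@3): s1:4  s2:4  s3:4  s4:2  s5:5 ⇒ 5.
Reduction 13 − 5 = 8.

8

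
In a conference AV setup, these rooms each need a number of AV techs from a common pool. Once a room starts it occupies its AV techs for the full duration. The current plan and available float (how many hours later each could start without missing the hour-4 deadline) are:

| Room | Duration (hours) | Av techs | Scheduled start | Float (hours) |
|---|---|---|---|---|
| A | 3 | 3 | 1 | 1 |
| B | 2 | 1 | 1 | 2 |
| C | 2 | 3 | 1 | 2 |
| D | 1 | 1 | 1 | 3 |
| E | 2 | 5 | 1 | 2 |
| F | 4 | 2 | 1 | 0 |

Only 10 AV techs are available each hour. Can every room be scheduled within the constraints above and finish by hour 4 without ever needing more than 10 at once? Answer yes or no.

Schedule A@1, B@1, C@1, D@1, E@3, F@1: h1:10  h2:9  h3:10  h4:7 — peak 10 ≤ 10.

yes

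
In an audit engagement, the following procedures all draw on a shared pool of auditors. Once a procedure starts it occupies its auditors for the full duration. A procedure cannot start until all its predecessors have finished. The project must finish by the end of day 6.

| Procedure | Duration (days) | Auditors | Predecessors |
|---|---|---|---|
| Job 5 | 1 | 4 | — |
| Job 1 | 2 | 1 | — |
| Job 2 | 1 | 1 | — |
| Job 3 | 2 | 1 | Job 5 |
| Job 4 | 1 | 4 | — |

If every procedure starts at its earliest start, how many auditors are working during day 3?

At early start, day 3 has: Job 3.
Demand: 1 = 1.

1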